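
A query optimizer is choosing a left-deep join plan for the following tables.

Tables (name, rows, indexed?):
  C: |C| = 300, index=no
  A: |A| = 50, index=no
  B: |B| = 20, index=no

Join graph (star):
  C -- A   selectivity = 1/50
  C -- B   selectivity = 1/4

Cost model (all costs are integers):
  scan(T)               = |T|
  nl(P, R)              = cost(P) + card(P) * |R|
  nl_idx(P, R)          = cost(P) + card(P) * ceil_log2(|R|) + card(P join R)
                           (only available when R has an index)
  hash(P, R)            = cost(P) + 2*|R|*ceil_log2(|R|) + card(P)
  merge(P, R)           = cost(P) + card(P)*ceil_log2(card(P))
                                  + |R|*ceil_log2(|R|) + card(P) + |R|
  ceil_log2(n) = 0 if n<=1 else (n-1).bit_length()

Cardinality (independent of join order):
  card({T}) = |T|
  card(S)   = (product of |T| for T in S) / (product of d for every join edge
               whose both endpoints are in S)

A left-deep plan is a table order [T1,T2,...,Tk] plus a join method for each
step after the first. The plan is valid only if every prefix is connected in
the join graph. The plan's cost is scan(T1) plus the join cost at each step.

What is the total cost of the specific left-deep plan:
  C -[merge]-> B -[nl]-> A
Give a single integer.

step 1: scan C: cost=300, card=300
step 2: join B via merge
    card(P join B) = 300*20/(4) = 1500
    cost = 300 + 300*9 + 20*5 + 300 + 20 = 3420
step 3: join A via nl
    card(P join A) = 1500*50/(50) = 1500
    cost = 3420 + 1500*50 = 78420

78420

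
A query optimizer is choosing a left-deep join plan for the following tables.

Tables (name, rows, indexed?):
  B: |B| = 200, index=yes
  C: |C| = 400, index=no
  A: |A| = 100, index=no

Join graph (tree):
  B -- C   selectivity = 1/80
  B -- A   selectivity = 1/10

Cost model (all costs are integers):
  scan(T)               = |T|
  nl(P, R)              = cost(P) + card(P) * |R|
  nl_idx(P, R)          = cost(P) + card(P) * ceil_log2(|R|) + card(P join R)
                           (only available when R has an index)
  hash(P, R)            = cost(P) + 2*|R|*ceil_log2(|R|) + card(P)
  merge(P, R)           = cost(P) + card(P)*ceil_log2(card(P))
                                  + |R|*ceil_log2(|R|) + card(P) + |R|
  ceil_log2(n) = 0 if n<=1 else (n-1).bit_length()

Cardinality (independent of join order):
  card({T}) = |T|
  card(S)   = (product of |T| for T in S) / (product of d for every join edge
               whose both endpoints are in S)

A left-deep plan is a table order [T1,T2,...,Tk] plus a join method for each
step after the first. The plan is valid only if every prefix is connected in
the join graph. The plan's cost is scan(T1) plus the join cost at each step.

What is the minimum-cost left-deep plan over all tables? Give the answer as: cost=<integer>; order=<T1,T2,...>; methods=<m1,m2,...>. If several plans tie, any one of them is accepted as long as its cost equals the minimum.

Selinger DP (subsets sized 1..n):
  {B}: scan cost=200, card=200
  {C}: scan cost=400, card=400
  {A}: scan cost=100, card=100
  {BC}: card=1000; try (B,hash)→4000, (B,nl_idx)→4600, (C,merge)→6000, (B,merge)→6200, (C,hash)→7600, (C,nl)→80200 …(+1); best=4000 via (B,hash)
  {AB}: card=2000; try (A,hash)→1800, (B,merge)→2700, (A,merge)→2800, (B,nl_idx)→2900, (B,hash)→3400, (B,nl)→20100 …(+1); best=1800 via (A,hash)
  {ABC}: card=10000; try (A,hash)→6400, (C,hash)→11000, (A,merge)→15800, (C,merge)→29800, (A,nl)→104000, (C,nl)→801800; best=6400 via (A,hash)

cost=6400; order=C,B,A; methods=hash,hash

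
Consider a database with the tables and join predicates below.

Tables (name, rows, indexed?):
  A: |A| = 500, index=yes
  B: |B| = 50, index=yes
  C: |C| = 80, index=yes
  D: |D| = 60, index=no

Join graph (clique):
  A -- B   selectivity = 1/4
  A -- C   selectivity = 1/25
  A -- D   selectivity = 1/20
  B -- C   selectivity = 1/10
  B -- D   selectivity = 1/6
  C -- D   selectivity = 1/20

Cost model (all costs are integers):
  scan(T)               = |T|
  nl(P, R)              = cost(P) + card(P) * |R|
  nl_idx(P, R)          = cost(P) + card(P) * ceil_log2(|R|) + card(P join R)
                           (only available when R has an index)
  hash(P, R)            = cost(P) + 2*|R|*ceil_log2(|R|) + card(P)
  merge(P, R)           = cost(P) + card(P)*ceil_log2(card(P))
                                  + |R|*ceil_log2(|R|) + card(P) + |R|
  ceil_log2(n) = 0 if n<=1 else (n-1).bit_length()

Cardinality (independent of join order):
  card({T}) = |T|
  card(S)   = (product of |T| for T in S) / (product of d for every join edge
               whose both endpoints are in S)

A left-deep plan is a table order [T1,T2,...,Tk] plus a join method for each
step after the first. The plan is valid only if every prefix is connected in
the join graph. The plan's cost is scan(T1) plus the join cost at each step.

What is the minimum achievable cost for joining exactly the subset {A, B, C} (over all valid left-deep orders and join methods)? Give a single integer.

Selinger DP over subsets of {A,B,C}:
  {A}: scan cost=500, card=500
  {B}: scan cost=50, card=50
  {C}: scan cost=80, card=80
  {AB}: card=6250; try (B,hash)→1600, (A,merge)→5400, (B,merge)→5850, (A,nl_idx)→6750, (A,hash)→9100, (B,nl_idx)→9750 …(+2); best=1600 via (B,hash)
  {AC}: card=1600; try (C,hash)→2120, (A,nl_idx)→2400, (C,nl_idx)→5600, (A,merge)→5720, (C,merge)→6140, (A,hash)→9160 …(+2); best=2120 via (C,hash)
  {BC}: card=400; try (B,hash)→760, (C,nl_idx)→800, (B,nl_idx)→960, (C,merge)→1040, (B,merge)→1070, (C,hash)→1220 …(+2); best=760 via (B,hash)
  {ABC}: card=2000; try (B,hash)→4320, (A,nl_idx)→6360, (C,hash)→8970, (A,merge)→9760, (A,hash)→10160, (B,nl_idx)→13720 …(+6); best=4320 via (B,hash)

4320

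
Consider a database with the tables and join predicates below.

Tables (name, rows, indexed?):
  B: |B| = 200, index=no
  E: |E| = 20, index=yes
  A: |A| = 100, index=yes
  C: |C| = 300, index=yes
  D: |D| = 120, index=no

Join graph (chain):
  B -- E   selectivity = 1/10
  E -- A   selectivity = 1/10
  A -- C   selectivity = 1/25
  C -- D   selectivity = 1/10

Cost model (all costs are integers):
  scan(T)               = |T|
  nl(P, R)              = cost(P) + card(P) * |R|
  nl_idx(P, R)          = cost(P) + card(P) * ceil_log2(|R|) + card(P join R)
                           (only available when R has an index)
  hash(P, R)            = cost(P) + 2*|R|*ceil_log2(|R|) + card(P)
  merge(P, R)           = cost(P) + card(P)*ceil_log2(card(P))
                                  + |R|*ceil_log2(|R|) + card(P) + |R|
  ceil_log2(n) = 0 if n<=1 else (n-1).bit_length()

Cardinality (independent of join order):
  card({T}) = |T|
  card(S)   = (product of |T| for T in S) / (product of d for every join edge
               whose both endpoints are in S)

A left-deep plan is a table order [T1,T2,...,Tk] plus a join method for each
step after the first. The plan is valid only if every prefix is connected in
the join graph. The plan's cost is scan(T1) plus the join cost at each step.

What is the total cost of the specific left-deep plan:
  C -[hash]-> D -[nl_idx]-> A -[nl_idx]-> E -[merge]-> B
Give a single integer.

step 1: scan C: cost=300, card=300
step 2: join D via hash
    card(P join D) = 300*120/(10) = 3600
    cost = 300 + 2*120*7 + 300 = 2280
step 3: join A via nl_idx
    card(P join A) = 3600*100/(25) = 14400
    cost = 2280 + 3600*7 + 14400 = 41880
step 4: join E via nl_idx
    card(P join E) = 14400*20/(10) = 28800
    cost = 41880 + 14400*5 + 28800 = 142680
step 5: join B via merge
    card(P join B) = 28800*200/(10) = 576000
    cost = 142680 + 28800*15 + 200*8 + 28800 + 200 = 605280

605280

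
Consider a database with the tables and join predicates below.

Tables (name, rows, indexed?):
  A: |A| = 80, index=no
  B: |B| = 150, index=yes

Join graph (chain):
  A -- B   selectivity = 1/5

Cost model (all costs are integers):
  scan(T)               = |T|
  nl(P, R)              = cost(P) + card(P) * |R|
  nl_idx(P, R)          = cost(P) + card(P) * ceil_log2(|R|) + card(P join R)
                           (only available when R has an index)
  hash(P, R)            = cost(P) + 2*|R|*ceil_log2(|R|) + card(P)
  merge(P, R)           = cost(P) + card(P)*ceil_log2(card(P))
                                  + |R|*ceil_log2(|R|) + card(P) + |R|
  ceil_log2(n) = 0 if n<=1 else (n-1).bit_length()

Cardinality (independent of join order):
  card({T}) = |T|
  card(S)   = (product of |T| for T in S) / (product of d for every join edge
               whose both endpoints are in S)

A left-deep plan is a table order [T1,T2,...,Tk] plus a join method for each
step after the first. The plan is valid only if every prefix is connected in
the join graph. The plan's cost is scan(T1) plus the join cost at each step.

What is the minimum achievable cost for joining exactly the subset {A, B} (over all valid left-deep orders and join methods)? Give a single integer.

1420

Selinger DP over subsets of {A,B}:
  {A}: scan cost=80, card=80
  {B}: scan cost=150, card=150
  {AB}: card=2400; try (A,hash)→1420, (B,merge)→2070, (A,merge)→2140, (B,hash)→2560, (B,nl_idx)→3120, (B,nl)→12080 …(+1); best=1420 via (A,hash)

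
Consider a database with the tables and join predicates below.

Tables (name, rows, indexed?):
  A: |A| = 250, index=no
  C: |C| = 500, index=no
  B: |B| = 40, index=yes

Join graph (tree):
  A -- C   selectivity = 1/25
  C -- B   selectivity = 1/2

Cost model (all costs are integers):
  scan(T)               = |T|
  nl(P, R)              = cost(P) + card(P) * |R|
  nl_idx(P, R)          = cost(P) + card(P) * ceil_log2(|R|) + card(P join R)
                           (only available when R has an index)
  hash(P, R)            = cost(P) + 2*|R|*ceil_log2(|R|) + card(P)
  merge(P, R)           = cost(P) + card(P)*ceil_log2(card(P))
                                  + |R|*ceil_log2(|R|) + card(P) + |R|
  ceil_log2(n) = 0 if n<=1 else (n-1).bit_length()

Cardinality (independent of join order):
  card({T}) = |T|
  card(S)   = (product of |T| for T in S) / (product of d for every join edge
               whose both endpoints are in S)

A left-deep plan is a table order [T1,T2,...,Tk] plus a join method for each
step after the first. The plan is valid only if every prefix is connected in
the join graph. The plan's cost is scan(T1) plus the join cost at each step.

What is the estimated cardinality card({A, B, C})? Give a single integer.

100000

Tables in S: A(250), B(40), C(500)
Edges inside S: A-C(d=25), C-B(d=2)
numerator = 250 * 40 * 500 = 5000000
denominator = 25 * 2 = 50
card(S) = 5000000 / 50 = 100000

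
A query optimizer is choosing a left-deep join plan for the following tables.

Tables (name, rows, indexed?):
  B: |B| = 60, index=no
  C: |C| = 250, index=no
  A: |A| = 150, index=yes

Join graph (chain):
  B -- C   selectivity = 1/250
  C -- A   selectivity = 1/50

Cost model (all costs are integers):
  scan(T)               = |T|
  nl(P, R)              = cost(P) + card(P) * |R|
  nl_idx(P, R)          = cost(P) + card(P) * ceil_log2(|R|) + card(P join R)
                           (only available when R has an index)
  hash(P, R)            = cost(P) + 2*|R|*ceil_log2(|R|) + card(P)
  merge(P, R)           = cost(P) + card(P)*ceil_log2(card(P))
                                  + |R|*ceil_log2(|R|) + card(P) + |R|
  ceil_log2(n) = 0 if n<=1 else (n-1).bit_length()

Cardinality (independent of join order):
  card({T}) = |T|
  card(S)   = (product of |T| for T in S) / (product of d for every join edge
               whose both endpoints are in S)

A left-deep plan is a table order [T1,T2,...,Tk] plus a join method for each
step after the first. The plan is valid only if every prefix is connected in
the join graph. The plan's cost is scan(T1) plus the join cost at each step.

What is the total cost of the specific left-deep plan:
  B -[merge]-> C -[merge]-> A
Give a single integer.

step 1: scan B: cost=60, card=60
step 2: join C via merge
    card(P join C) = 60*250/(250) = 60
    cost = 60 + 60*6 + 250*8 + 60 + 250 = 2730
step 3: join A via merge
    card(P join A) = 60*150/(50) = 180
    cost = 2730 + 60*6 + 150*8 + 60 + 150 = 4500

4500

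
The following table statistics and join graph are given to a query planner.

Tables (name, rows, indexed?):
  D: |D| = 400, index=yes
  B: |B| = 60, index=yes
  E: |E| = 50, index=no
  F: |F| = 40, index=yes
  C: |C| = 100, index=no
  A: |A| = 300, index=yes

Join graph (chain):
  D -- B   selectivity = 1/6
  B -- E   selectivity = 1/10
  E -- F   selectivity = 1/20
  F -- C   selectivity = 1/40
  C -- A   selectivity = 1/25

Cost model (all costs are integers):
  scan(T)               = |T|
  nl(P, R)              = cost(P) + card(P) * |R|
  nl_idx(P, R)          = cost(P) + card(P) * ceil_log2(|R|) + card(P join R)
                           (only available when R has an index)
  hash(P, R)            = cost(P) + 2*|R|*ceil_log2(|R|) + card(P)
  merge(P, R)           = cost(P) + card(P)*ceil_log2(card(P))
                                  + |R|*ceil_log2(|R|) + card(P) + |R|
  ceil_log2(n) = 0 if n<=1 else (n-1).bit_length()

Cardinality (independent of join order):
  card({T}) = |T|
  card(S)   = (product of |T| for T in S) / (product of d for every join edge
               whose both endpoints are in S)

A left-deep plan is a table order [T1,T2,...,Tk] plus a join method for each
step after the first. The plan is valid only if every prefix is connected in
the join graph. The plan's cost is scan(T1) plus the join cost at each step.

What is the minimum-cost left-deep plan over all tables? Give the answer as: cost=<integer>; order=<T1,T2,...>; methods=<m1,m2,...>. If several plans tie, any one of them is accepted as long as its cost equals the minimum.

cost=33500; order=C,F,A,E,B,D; methods=hash,nl_idx,hash,hash,hash

Selinger DP (subsets sized 1..n):
  {D}: scan cost=400, card=400
  {B}: scan cost=60, card=60
  {E}: scan cost=50, card=50
  {F}: scan cost=40, card=40
  {C}: scan cost=100, card=100
  {A}: scan cost=300, card=300
  {BD}: card=4000; try (B,hash)→1520, (D,merge)→4480, (D,nl_idx)→4600, (B,merge)→4820, (B,nl_idx)→6800, (D,hash)→7320 …(+2); best=1520 via (B,hash)
  {BE}: card=300; try (B,nl_idx)→650, (E,hash)→720, (B,hash)→820, (B,merge)→820, (E,merge)→830, (B,nl)→3050 …(+1); best=650 via (B,nl_idx)
  {EF}: card=100; try (F,nl_idx)→450, (F,hash)→580, (E,merge)→670, (F,merge)→680, (E,hash)→680, (E,nl)→2040 …(+1); best=450 via (F,nl_idx)
  {CF}: card=100; try (F,hash)→680, (F,nl_idx)→800, (C,merge)→1120, (F,merge)→1180, (C,hash)→1480, (C,nl)→4040 …(+1); best=680 via (F,hash)
  {AC}: card=1200; try (C,hash)→2000, (A,nl_idx)→2200, (A,merge)→3900, (C,merge)→4100, (A,hash)→5600, (A,nl)→30100 …(+1); best=2000 via (C,hash)
  {BDE}: card=20000; try (E,hash)→6120, (D,merge)→7650, (D,hash)→8150, (D,nl_idx)→23350, (E,merge)→53870, (D,nl)→120650 …(+1); best=6120 via (E,hash)
  {BEF}: card=600; try (B,hash)→1270, (F,hash)→1430, (B,nl_idx)→1650, (B,merge)→1670, (F,nl_idx)→3050, (F,merge)→3930 …(+2); best=1270 via (B,hash)
  {CEF}: card=250; try (E,hash)→1380, (E,merge)→1830, (C,hash)→1950, (C,merge)→2050, (E,nl)→5680, (C,nl)→10450; best=1380 via (E,hash)
  {ACF}: card=1200; try (A,nl_idx)→2780, (F,hash)→3680, (A,merge)→4480, (A,hash)→6180, (F,nl_idx)→10400, (F,merge)→16680 …(+2); best=2780 via (A,nl_idx)
  {BDEF}: card=40000; try (D,hash)→9070, (D,merge)→11870, (F,hash)→26600, (D,nl_idx)→46670, (F,nl_idx)→166120, (D,nl)→241270 …(+2); best=9070 via (D,hash)
  {BCEF}: card=1500; try (B,hash)→2350, (C,hash)→3270, (B,merge)→4050, (B,nl_idx)→4380, (C,merge)→8670, (B,nl)→16380 …(+1); best=2350 via (B,hash)
  {ACEF}: card=3000; try (E,hash)→4580, (A,merge)→6630, (A,nl_idx)→6630, (A,hash)→7030, (E,merge)→17530, (E,nl)→62780 …(+1); best=4580 via (E,hash)
  {BCDEF}: card=100000; try (D,hash)→11050, (D,merge)→24350, (C,hash)→50470, (D,nl_idx)→115850, (D,nl)→602350, (C,merge)→689870 …(+1); best=11050 via (D,hash)
  {ABCEF}: card=18000; try (B,hash)→8300, (A,hash)→9250, (A,merge)→23350, (A,nl_idx)→33850, (B,nl_idx)→40580, (B,merge)→44000 …(+2); best=8300 via (B,hash)
  {ABCDEF}: card=1200000; try (D,hash)→33500, (A,hash)→116450, (D,merge)→300300, (D,nl_idx)→1370300, (A,merge)→1814050, (A,nl_idx)→2111050 …(+2); best=33500 via (D,hash)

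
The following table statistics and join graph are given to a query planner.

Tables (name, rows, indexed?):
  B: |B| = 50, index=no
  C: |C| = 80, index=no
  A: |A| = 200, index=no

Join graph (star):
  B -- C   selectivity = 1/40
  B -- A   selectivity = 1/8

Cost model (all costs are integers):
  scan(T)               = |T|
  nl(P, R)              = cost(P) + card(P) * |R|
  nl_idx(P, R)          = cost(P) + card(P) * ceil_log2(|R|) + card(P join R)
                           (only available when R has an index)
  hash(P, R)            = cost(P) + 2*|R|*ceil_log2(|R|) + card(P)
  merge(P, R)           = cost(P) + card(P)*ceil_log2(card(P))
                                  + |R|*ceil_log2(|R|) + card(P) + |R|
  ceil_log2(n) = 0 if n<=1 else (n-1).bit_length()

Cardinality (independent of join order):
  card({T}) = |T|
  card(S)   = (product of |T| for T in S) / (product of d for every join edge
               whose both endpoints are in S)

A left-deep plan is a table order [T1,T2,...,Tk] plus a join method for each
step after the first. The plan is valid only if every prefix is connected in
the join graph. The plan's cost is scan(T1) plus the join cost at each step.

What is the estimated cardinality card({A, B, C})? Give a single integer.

Tables in S: A(200), B(50), C(80)
Edges inside S: B-C(d=40), B-A(d=8)
numerator = 200 * 50 * 80 = 800000
denominator = 40 * 8 = 320
card(S) = 800000 / 320 = 2500

2500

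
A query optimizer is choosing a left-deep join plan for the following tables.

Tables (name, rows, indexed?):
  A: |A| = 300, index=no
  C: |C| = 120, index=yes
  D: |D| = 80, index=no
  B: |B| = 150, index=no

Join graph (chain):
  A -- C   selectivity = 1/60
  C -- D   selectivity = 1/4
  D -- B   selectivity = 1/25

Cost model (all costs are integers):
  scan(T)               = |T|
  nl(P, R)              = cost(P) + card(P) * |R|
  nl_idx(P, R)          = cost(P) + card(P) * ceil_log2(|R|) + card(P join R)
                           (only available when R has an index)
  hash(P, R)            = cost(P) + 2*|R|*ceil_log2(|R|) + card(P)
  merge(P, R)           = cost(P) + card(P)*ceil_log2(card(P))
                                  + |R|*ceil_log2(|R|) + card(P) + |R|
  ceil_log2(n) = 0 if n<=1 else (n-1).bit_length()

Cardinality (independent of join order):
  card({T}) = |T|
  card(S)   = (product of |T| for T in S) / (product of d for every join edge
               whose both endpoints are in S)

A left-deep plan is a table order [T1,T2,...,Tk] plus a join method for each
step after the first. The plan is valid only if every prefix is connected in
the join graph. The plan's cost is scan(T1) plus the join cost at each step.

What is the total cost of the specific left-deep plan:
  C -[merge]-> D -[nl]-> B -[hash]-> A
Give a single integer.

381520

step 1: scan C: cost=120, card=120
step 2: join D via merge
    card(P join D) = 120*80/(4) = 2400
    cost = 120 + 120*7 + 80*7 + 120 + 80 = 1720
step 3: join B via nl
    card(P join B) = 2400*150/(25) = 14400
    cost = 1720 + 2400*150 = 361720
step 4: join A via hash
    card(P join A) = 14400*300/(60) = 72000
    cost = 361720 + 2*300*9 + 14400 = 381520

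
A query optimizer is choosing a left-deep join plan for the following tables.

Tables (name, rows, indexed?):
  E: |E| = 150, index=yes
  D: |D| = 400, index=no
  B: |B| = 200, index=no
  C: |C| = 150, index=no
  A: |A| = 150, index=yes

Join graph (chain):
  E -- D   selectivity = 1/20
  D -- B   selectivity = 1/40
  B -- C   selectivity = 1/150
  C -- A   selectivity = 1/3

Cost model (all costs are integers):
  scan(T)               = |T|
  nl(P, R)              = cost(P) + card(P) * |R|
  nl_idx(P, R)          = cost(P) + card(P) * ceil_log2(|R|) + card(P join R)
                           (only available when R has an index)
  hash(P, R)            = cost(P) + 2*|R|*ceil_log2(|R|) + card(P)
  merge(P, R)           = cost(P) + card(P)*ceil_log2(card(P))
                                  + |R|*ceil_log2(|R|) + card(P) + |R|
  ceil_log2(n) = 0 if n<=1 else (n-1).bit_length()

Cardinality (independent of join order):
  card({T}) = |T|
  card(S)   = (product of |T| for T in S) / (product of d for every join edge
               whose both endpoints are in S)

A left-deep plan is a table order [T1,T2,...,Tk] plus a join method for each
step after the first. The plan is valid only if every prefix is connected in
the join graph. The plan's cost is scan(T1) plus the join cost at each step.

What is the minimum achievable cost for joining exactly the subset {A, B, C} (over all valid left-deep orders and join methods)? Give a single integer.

Selinger DP over subsets of {A,B,C}:
  {B}: scan cost=200, card=200
  {C}: scan cost=150, card=150
  {A}: scan cost=150, card=150
  {BC}: card=200; try (C,hash)→2800, (B,merge)→3300, (C,merge)→3350, (B,hash)→3500, (B,nl)→30150, (C,nl)→30200; best=2800 via (C,hash)
  {AC}: card=7500; try (C,hash)→2700, (A,hash)→2700, (C,merge)→2850, (A,merge)→2850, (A,nl_idx)→8850, (C,nl)→22650 …(+1); best=2700 via (C,hash)
  {ABC}: card=10000; try (A,hash)→5400, (A,merge)→5950, (B,hash)→13400, (A,nl_idx)→14400, (A,nl)→32800, (B,merge)→109500 …(+1); best=5400 via (A,hash)

5400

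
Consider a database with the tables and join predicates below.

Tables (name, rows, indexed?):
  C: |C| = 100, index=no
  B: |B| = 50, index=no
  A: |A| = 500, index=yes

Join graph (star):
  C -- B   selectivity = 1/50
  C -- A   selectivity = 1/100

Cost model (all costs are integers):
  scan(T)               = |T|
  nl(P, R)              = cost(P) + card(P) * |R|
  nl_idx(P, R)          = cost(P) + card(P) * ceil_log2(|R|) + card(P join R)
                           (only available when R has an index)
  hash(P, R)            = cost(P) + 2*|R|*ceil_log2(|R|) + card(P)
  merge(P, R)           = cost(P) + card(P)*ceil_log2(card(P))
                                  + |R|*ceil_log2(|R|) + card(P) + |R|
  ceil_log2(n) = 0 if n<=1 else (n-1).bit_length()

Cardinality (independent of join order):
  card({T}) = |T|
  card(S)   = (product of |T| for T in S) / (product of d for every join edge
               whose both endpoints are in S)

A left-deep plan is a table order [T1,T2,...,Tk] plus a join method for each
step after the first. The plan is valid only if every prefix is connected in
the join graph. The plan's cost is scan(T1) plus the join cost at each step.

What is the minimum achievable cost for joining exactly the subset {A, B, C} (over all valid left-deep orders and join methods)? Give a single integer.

Selinger DP over subsets of {A,B,C}:
  {C}: scan cost=100, card=100
  {B}: scan cost=50, card=50
  {A}: scan cost=500, card=500
  {BC}: card=100; try (B,hash)→800, (C,merge)→1200, (B,merge)→1250, (C,hash)→1500, (C,nl)→5050, (B,nl)→5100; best=800 via (B,hash)
  {AC}: card=500; try (A,nl_idx)→1500, (C,hash)→2400, (A,merge)→5900, (C,merge)→6300, (A,hash)→9200, (A,nl)→50100 …(+1); best=1500 via (A,nl_idx)
  {ABC}: card=500; try (A,nl_idx)→2200, (B,hash)→2600, (A,merge)→6600, (B,merge)→6850, (A,hash)→9900, (B,nl)→26500 …(+1); best=2200 via (A,nl_idx)

2200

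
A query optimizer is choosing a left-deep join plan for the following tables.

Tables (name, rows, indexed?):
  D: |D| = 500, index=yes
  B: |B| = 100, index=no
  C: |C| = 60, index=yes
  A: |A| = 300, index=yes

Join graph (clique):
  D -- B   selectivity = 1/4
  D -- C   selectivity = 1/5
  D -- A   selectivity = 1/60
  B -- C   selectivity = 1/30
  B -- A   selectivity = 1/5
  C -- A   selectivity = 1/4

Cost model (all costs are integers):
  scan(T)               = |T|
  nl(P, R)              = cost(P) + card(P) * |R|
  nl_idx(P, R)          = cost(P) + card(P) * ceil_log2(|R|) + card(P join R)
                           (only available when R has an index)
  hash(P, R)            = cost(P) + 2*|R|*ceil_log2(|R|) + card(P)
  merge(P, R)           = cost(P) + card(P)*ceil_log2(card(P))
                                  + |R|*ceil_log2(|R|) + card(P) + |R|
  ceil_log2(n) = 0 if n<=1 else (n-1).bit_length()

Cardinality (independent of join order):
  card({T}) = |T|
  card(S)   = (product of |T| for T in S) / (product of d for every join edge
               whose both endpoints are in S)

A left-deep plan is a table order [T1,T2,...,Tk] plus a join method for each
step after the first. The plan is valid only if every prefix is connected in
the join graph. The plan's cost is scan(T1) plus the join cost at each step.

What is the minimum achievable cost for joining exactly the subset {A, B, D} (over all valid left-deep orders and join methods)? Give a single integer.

9400

Selinger DP over subsets of {A,B,D}:
  {D}: scan cost=500, card=500
  {B}: scan cost=100, card=100
  {A}: scan cost=300, card=300
  {BD}: card=12500; try (B,hash)→2400, (D,merge)→5900, (B,merge)→6300, (D,hash)→9200, (D,nl_idx)→13500, (D,nl)→50100 …(+1); best=2400 via (B,hash)
  {AD}: card=2500; try (D,nl_idx)→5500, (A,hash)→6400, (A,nl_idx)→7500, (D,merge)→8300, (A,merge)→8500, (D,hash)→9600 …(+2); best=5500 via (D,nl_idx)
  {AB}: card=6000; try (B,hash)→2000, (A,merge)→3900, (B,merge)→4100, (A,hash)→5600, (A,nl_idx)→7000, (A,nl)→30100 …(+1); best=2000 via (B,hash)
  {ABD}: card=12500; try (B,hash)→9400, (D,hash)→17000, (A,hash)→20300, (B,merge)→38800, (D,nl_idx)→68500, (D,merge)→91000 …(+5); best=9400 via (B,hash)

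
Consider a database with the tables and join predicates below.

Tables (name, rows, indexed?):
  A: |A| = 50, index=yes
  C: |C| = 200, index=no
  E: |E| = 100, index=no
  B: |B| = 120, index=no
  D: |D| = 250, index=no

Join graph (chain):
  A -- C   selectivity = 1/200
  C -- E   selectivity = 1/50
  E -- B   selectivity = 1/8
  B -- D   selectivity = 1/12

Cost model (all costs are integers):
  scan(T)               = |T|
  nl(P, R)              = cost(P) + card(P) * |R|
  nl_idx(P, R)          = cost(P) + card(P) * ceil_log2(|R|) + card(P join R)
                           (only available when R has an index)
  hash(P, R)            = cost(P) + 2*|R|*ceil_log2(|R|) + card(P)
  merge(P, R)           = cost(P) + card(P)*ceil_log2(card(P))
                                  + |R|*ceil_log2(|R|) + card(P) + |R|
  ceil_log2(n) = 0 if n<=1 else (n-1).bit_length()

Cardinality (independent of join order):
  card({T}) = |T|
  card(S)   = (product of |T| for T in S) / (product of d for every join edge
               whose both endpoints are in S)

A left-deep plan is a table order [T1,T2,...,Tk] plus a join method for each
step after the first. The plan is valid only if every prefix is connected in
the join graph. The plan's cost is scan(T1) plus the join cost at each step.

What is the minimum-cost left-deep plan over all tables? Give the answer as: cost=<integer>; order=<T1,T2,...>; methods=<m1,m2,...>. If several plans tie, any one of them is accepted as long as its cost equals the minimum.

Selinger DP (subsets sized 1..n):
  {A}: scan cost=50, card=50
  {C}: scan cost=200, card=200
  {E}: scan cost=100, card=100
  {B}: scan cost=120, card=120
  {D}: scan cost=250, card=250
  {AC}: card=50; try (A,hash)→1000, (A,nl_idx)→1450, (C,merge)→2200, (A,merge)→2350, (C,hash)→3300, (C,nl)→10050 …(+1); best=1000 via (A,hash)
  {CE}: card=400; try (E,hash)→1800, (C,merge)→2700, (E,merge)→2800, (C,hash)→3400, (C,nl)→20100, (E,nl)→20200; best=1800 via (E,hash)
  {BE}: card=1500; try (E,hash)→1640, (B,merge)→1860, (E,merge)→1880, (B,hash)→1880, (B,nl)→12100, (E,nl)→12120; best=1640 via (E,hash)
  {BD}: card=2500; try (B,hash)→2180, (D,merge)→3330, (B,merge)→3460, (D,hash)→4240, (D,nl)→30120, (B,nl)→30250; best=2180 via (B,hash)
  {ACE}: card=100; try (E,merge)→2150, (E,hash)→2450, (A,hash)→2800, (A,nl_idx)→4300, (E,nl)→6000, (A,merge)→6150 …(+1); best=2150 via (E,merge)
  {BCE}: card=6000; try (B,hash)→3880, (C,hash)→6340, (B,merge)→6760, (C,merge)→21440, (B,nl)→49800, (C,nl)→301640; best=3880 via (B,hash)
  {BDE}: card=31250; try (E,hash)→6080, (D,hash)→7140, (D,merge)→21890, (E,merge)→35480, (E,nl)→252180, (D,nl)→376640; best=6080 via (E,hash)
  {ABCE}: card=1500; try (B,merge)→3910, (B,hash)→3930, (A,hash)→10480, (B,nl)→14150, (A,nl_idx)→41380, (A,merge)→88230 …(+1); best=3910 via (B,merge)
  {BCDE}: card=125000; try (D,hash)→13880, (C,hash)→40530, (D,merge)→90130, (C,merge)→507880, (D,nl)→1503880, (C,nl)→6256080; best=13880 via (D,hash)
  {ABCDE}: card=31250; try (D,hash)→9410, (D,merge)→24160, (A,hash)→139480, (D,nl)→378910, (A,nl_idx)→795130, (A,merge)→2264230 …(+1); best=9410 via (D,hash)

cost=9410; order=C,A,E,B,D; methods=hash,merge,merge,hash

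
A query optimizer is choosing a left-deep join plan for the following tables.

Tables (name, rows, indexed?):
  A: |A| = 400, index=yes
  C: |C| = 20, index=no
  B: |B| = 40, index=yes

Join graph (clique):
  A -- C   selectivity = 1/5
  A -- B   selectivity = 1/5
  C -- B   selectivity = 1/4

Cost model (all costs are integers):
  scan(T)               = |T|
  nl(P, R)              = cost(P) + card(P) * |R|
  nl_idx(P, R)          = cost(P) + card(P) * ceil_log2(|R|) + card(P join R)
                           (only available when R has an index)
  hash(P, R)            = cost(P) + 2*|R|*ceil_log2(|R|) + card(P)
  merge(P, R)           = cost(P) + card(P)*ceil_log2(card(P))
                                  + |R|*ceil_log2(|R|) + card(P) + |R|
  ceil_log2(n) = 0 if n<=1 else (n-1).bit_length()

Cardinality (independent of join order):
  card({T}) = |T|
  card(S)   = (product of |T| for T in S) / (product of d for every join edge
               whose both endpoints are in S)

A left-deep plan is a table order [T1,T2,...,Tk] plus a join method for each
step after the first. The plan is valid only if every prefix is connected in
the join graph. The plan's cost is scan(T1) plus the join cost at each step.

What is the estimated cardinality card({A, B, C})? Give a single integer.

Tables in S: A(400), B(40), C(20)
Edges inside S: A-C(d=5), A-B(d=5), C-B(d=4)
numerator = 400 * 40 * 20 = 320000
denominator = 5 * 5 * 4 = 100
card(S) = 320000 / 100 = 3200

3200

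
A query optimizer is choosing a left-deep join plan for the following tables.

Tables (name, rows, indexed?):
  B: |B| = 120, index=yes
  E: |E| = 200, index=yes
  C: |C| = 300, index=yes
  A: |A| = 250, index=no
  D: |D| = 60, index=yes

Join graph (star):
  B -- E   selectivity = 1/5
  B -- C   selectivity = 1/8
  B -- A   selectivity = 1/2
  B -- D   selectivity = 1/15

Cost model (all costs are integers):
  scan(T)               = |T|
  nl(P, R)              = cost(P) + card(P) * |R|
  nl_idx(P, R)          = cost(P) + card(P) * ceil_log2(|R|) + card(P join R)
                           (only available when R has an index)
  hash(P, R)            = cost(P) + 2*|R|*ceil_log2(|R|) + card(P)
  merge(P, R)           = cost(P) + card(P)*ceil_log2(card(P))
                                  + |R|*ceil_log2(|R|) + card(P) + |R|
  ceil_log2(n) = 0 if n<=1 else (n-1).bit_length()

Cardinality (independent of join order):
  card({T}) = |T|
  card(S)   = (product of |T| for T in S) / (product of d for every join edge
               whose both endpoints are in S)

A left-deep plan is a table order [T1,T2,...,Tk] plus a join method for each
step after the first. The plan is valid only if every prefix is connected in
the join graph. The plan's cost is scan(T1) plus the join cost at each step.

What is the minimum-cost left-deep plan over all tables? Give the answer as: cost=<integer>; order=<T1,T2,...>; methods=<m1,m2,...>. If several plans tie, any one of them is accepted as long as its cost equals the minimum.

Selinger DP (subsets sized 1..n):
  {B}: scan cost=120, card=120
  {E}: scan cost=200, card=200
  {C}: scan cost=300, card=300
  {A}: scan cost=250, card=250
  {D}: scan cost=60, card=60
  {BE}: card=4800; try (B,hash)→2080, (E,merge)→2880, (B,merge)→2960, (E,hash)→3440, (E,nl_idx)→5880, (B,nl_idx)→6400 …(+2); best=2080 via (B,hash)
  {BC}: card=4500; try (B,hash)→2280, (C,merge)→4080, (B,merge)→4260, (C,hash)→5640, (C,nl_idx)→5700, (B,nl_idx)→6900 …(+2); best=2280 via (B,hash)
  {AB}: card=15000; try (B,hash)→2180, (A,merge)→3330, (B,merge)→3460, (A,hash)→4240, (B,nl_idx)→17000, (A,nl)→30120 …(+1); best=2180 via (B,hash)
  {BD}: card=480; try (D,hash)→960, (B,nl_idx)→960, (D,nl_idx)→1320, (B,merge)→1440, (D,merge)→1500, (B,hash)→1800 …(+2); best=960 via (D,hash)
  {BCE}: card=180000; try (E,hash)→9980, (C,hash)→12280, (E,merge)→67080, (C,merge)→72280, (E,nl_idx)→218280, (C,nl_idx)→225280 …(+2); best=9980 via (E,hash)
  {ABE}: card=600000; try (A,hash)→10880, (E,hash)→20380, (A,merge)→71530, (E,merge)→228980, (E,nl_idx)→722180, (A,nl)→1202080 …(+1); best=10880 via (A,hash)
  {BDE}: card=19200; try (E,hash)→4640, (E,merge)→7560, (D,hash)→7600, (E,nl_idx)→24000, (D,nl_idx)→50080, (D,merge)→69700 …(+2); best=4640 via (E,hash)
  {ABC}: card=562500; try (A,hash)→10780, (C,hash)→22580, (A,merge)→67530, (C,merge)→230180, (C,nl_idx)→699680, (A,nl)→1127280 …(+1); best=10780 via (A,hash)
  {BCD}: card=18000; try (C,hash)→6840, (D,hash)→7500, (C,merge)→8760, (C,nl_idx)→23280, (D,nl_idx)→47280, (D,merge)→65700 …(+2); best=6840 via (C,hash)
  {ABD}: card=60000; try (A,hash)→5440, (A,merge)→8010, (D,hash)→17900, (A,nl)→120960, (D,nl_idx)→152180, (D,merge)→227600 …(+1); best=5440 via (A,hash)
  {ABCE}: card=22500000; try (A,hash)→193980, (E,hash)→576480, (C,hash)→616280, (A,merge)→3432230, (E,merge)→11825080, (C,merge)→12613880 …(+5); best=193980 via (A,hash)
  {BCDE}: card=720000; try (E,hash)→28040, (C,hash)→29240, (D,hash)→190700, (E,merge)→296640, (C,merge)→314840, (E,nl_idx)→870840 …(+6); best=28040 via (E,hash)
  {ABDE}: card=2400000; try (A,hash)→27840, (E,hash)→68640, (A,merge)→314090, (D,hash)→611600, (E,merge)→1027240, (E,nl_idx)→2885440 …(+5); best=27840 via (A,hash)
  {ABCD}: card=2250000; try (A,hash)→28840, (C,hash)→70840, (A,merge)→297090, (D,hash)→574000, (C,merge)→1028440, (C,nl_idx)→2795440 …(+5); best=28840 via (A,hash)
  {ABCDE}: card=90000000; try (A,hash)→752040, (E,hash)→2282040, (C,hash)→2433240, (A,merge)→15150290, (D,hash)→22694700, (E,merge)→51780640 …(+9); best=752040 via (A,hash)

cost=752040; order=B,D,C,E,A; methods=hash,hash,hash,hash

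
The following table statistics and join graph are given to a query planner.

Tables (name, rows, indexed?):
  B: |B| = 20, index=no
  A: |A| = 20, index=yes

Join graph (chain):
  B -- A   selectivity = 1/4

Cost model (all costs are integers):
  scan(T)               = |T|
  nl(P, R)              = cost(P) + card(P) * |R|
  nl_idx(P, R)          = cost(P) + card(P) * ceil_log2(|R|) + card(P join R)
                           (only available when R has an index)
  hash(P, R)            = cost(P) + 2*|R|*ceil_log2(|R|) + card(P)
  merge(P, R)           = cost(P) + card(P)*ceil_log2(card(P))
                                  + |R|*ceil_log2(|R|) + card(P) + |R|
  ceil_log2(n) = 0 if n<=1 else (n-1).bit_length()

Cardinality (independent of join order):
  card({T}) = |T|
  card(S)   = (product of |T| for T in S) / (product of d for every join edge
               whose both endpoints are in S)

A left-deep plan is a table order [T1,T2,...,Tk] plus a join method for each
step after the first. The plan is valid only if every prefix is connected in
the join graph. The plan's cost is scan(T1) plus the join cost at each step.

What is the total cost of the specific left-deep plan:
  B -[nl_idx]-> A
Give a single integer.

step 1: scan B: cost=20, card=20
step 2: join A via nl_idx
    card(P join A) = 20*20/(4) = 100
    cost = 20 + 20*5 + 100 = 220

220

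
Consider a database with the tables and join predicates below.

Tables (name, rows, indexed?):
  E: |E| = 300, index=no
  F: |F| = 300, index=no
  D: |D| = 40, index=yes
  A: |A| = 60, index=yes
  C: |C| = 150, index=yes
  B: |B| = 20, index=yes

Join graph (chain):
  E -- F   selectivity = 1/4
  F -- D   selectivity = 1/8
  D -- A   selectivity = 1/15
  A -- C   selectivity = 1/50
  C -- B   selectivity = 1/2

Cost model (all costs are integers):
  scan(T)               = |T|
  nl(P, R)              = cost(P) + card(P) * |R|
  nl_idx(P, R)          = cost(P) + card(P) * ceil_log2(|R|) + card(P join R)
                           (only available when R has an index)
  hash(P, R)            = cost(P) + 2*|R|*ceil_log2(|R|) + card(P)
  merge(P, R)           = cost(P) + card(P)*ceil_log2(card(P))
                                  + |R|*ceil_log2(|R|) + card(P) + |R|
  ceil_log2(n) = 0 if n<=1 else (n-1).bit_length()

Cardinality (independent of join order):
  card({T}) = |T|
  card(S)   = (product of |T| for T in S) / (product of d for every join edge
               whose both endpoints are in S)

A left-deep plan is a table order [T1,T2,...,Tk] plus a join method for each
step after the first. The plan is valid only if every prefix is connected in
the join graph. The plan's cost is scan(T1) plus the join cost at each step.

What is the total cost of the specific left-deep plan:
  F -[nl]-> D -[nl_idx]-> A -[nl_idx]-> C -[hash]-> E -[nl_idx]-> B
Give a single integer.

step 1: scan F: cost=300, card=300
step 2: join D via nl
    card(P join D) = 300*40/(8) = 1500
    cost = 300 + 300*40 = 12300
step 3: join A via nl_idx
    card(P join A) = 1500*60/(15) = 6000
    cost = 12300 + 1500*6 + 6000 = 27300
step 4: join C via nl_idx
    card(P join C) = 6000*150/(50) = 18000
    cost = 27300 + 6000*8 + 18000 = 93300
step 5: join E via hash
    card(P join E) = 18000*300/(4) = 1350000
    cost = 93300 + 2*300*9 + 18000 = 116700
step 6: join B via nl_idx
    card(P join B) = 1350000*20/(2) = 13500000
    cost = 116700 + 1350000*5 + 13500000 = 20366700

20366700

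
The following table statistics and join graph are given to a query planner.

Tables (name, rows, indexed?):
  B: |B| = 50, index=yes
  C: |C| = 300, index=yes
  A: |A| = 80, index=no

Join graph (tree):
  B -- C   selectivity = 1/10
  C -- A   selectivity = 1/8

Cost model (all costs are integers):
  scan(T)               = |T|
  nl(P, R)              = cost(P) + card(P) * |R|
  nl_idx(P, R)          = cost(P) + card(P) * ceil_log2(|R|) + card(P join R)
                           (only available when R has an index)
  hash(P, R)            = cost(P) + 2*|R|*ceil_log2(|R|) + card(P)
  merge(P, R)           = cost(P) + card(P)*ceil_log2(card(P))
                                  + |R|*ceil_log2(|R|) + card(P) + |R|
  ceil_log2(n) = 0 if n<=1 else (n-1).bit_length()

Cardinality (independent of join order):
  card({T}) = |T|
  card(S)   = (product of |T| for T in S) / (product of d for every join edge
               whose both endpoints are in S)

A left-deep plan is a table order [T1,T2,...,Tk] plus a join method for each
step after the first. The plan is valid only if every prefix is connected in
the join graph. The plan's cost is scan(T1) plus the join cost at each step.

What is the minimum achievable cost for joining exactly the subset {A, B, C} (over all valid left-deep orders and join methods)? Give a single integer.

3820

Selinger DP over subsets of {A,B,C}:
  {B}: scan cost=50, card=50
  {C}: scan cost=300, card=300
  {A}: scan cost=80, card=80
  {BC}: card=1500; try (B,hash)→1200, (C,nl_idx)→2000, (C,merge)→3400, (B,nl_idx)→3600, (B,merge)→3650, (C,hash)→5500 …(+2); best=1200 via (B,hash)
  {AC}: card=3000; try (A,hash)→1720, (C,merge)→3720, (C,nl_idx)→3800, (A,merge)→3940, (C,hash)→5560, (C,nl)→24080 …(+1); best=1720 via (A,hash)
  {ABC}: card=15000; try (A,hash)→3820, (B,hash)→5320, (A,merge)→19840, (B,nl_idx)→34720, (B,merge)→41070, (A,nl)→121200 …(+1); best=3820 via (A,hash)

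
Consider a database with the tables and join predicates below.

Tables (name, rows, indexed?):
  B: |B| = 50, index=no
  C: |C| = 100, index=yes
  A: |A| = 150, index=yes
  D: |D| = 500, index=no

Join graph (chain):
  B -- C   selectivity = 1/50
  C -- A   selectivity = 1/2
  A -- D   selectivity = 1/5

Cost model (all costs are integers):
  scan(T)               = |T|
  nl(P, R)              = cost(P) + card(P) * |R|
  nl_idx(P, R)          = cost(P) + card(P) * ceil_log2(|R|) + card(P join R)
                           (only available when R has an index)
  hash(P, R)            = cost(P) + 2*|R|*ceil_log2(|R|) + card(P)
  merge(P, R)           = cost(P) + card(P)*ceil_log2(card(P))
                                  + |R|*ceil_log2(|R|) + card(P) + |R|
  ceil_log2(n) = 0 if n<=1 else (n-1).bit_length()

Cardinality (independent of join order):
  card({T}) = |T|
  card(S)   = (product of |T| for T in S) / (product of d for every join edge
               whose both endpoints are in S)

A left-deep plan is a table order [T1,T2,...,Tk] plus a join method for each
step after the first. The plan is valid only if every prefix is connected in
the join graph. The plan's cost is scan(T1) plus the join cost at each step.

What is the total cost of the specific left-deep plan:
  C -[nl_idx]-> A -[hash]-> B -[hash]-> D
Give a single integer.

step 1: scan C: cost=100, card=100
step 2: join A via nl_idx
    card(P join A) = 100*150/(2) = 7500
    cost = 100 + 100*8 + 7500 = 8400
step 3: join B via hash
    card(P join B) = 7500*50/(50) = 7500
    cost = 8400 + 2*50*6 + 7500 = 16500
step 4: join D via hash
    card(P join D) = 7500*500/(5) = 750000
    cost = 16500 + 2*500*9 + 7500 = 33000

33000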